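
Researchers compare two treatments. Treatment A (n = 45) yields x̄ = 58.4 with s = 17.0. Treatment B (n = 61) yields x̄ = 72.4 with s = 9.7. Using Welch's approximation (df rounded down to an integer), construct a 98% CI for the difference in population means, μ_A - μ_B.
(-20.73, -7.27)

Difference: x̄₁ - x̄₂ = -14.00
SE = √(s₁²/n₁ + s₂²/n₂) = √(17.0²/45 + 9.7²/61) = 2.8222
df = 64.93 → 64 (Welch–Satterthwaite, rounded down)
t* = 2.386

CI: -14.00 ± 2.386 · 2.8222 = -14.00 ± 6.73 = (-20.73, -7.27)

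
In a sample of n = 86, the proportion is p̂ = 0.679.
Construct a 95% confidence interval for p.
(0.580, 0.778)

Proportion CI:
SE = √(p̂(1-p̂)/n) = √(0.679 · 0.321 / 86) = 0.05034

z* = 1.960
Margin = z* · SE = 1.960 · 0.05034 = 0.0987

CI: 0.679 ± 0.0987 = (0.580, 0.778)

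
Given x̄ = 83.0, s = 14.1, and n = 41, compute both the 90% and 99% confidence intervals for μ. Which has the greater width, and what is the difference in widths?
99% CI is wider by 4.49

df = 40
90% CI: t* = 1.684, (79.29, 86.71), width = 2 · t* · s/√n = 7.42
99% CI: t* = 2.704, (77.05, 88.95), width = 2 · t* · s/√n = 11.91

The 99% CI is wider by 11.91 - 7.42 = 4.49.
Higher confidence requires a wider interval.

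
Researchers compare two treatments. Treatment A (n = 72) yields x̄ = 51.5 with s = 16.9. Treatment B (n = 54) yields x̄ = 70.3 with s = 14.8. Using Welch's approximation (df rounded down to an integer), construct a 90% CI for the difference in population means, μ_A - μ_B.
(-23.50, -14.10)

Difference: x̄₁ - x̄₂ = -18.80
SE = √(s₁²/n₁ + s₂²/n₂) = √(16.9²/72 + 14.8²/54) = 2.8325
df = 120.98 → 120 (Welch–Satterthwaite, rounded down)
t* = 1.658

CI: -18.80 ± 1.658 · 2.8325 = -18.80 ± 4.70 = (-23.50, -14.10)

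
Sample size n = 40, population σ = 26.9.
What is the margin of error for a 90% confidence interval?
Margin of error = 7.00

Margin of error = z* · σ/√n
= 1.645 · 26.9/√40
= 1.645 · 26.9/6.3246
= 7.00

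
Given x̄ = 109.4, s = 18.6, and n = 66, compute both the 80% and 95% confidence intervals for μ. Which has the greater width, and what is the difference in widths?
95% CI is wider by 3.21

df = 65
80% CI: t* = 1.295, (106.44, 112.36), width = 2 · t* · s/√n = 5.93
95% CI: t* = 1.997, (104.83, 113.97), width = 2 · t* · s/√n = 9.14

The 95% CI is wider by 9.14 - 5.93 = 3.21.
Higher confidence requires a wider interval.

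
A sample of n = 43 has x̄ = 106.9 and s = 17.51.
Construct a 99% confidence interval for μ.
(99.70, 114.10)

t-interval (σ unknown):
df = n - 1 = 42
t* = 2.698 for 99% confidence

Margin of error = t* · s/√n = 2.698 · 17.51/√43 = 7.20

CI: (99.70, 114.10)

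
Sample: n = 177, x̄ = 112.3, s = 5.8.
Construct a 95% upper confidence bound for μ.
μ ≤ 113.02

Upper bound (one-sided):
t* = 1.654 (one-sided for 95%)
Upper bound = x̄ + t* · s/√n = 112.3 + 1.654 · 5.8/√177 = 113.02

We are 95% confident that μ ≤ 113.02.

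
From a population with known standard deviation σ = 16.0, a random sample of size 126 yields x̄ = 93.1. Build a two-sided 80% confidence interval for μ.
(91.27, 94.93)

z-interval (σ known):
z* = 1.282 for 80% confidence

Margin of error = z* · σ/√n = 1.282 · 16.0/√126 = 1.83

CI: (93.1 - 1.83, 93.1 + 1.83) = (91.27, 94.93)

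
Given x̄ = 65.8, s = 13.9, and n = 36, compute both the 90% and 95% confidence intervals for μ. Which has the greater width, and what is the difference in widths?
95% CI is wider by 1.58

df = 35
90% CI: t* = 1.690, (61.88, 69.72), width = 2 · t* · s/√n = 7.83
95% CI: t* = 2.030, (61.10, 70.50), width = 2 · t* · s/√n = 9.41

The 95% CI is wider by 9.41 - 7.83 = 1.58.
Higher confidence requires a wider interval.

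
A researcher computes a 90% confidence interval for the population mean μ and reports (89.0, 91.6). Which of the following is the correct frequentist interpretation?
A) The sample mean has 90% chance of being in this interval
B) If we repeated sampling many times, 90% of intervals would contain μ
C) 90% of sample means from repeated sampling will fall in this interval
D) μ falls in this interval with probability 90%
B

A) Wrong — x̄ is observed and sits in the interval by construction.
B) Correct — this is the frequentist long-run coverage interpretation.
C) Wrong — coverage applies to intervals containing μ, not to future x̄ values.
D) Wrong — μ is fixed; the randomness lives in the interval, not in μ.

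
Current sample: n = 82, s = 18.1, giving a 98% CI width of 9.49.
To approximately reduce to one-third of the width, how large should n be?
n ≈ 738

CI width ∝ 1/√n
To reduce width by factor 3, need √n to grow by 3 → need 3² = 9 times as many samples.

Current: n = 82, width = 9.49
New: n = 738, width ≈ 3.11

Width reduced by factor of 9.49/3.11 = 3.05.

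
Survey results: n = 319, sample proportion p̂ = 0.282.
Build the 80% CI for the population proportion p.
(0.250, 0.314)

Proportion CI:
SE = √(p̂(1-p̂)/n) = √(0.282 · 0.718 / 319) = 0.02519

z* = 1.282
Margin = z* · SE = 1.282 · 0.02519 = 0.0323

CI: 0.282 ± 0.0323 = (0.250, 0.314)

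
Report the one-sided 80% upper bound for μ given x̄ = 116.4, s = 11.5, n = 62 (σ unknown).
μ ≤ 117.64

Upper bound (one-sided):
t* = 0.848 (one-sided for 80%)
Upper bound = x̄ + t* · s/√n = 116.4 + 0.848 · 11.5/√62 = 117.64

We are 80% confident that μ ≤ 117.64.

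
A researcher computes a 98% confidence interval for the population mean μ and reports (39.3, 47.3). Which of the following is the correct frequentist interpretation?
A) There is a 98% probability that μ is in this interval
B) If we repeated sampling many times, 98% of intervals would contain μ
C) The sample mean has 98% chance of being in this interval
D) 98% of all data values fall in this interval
B

A) Wrong — μ is fixed; the randomness lives in the interval, not in μ.
B) Correct — this is the frequentist long-run coverage interpretation.
C) Wrong — x̄ is observed and sits in the interval by construction.
D) Wrong — a CI is about the parameter μ, not individual data values.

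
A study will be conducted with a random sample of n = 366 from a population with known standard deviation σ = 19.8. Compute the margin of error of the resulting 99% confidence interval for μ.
Margin of error = 2.67

Margin of error = z* · σ/√n
= 2.576 · 19.8/√366
= 2.576 · 19.8/19.1311
= 2.67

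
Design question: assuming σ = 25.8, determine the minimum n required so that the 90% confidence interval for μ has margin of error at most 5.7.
n ≥ 56

For margin E ≤ 5.7:
n ≥ (z* · σ / E)²
n ≥ (1.645 · 25.8 / 5.7)²
n ≥ 55.44

Minimum n = 56 (rounding up)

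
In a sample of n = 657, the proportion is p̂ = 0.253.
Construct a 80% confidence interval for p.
(0.231, 0.275)

Proportion CI:
SE = √(p̂(1-p̂)/n) = √(0.253 · 0.747 / 657) = 0.01696

z* = 1.282
Margin = z* · SE = 1.282 · 0.01696 = 0.0217

CI: 0.253 ± 0.0217 = (0.231, 0.275)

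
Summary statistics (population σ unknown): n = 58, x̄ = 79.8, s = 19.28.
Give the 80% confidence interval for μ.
(76.52, 83.08)

t-interval (σ unknown):
df = n - 1 = 57
t* = 1.297 for 80% confidence

Margin of error = t* · s/√n = 1.297 · 19.28/√58 = 3.28

CI: (76.52, 83.08)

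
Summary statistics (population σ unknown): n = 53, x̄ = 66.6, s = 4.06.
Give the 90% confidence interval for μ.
(65.67, 67.53)

t-interval (σ unknown):
df = n - 1 = 52
t* = 1.675 for 90% confidence

Margin of error = t* · s/√n = 1.675 · 4.06/√53 = 0.93

CI: (65.67, 67.53)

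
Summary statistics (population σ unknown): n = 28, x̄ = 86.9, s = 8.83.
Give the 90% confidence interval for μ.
(84.06, 89.74)

t-interval (σ unknown):
df = n - 1 = 27
t* = 1.703 for 90% confidence

Margin of error = t* · s/√n = 1.703 · 8.83/√28 = 2.84

CI: (84.06, 89.74)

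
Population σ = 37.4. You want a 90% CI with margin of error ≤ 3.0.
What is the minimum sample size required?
n ≥ 421

For margin E ≤ 3.0:
n ≥ (z* · σ / E)²
n ≥ (1.645 · 37.4 / 3.0)²
n ≥ 420.56

Minimum n = 421 (rounding up)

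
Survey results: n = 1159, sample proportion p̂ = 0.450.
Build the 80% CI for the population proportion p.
(0.431, 0.469)

Proportion CI:
SE = √(p̂(1-p̂)/n) = √(0.450 · 0.550 / 1159) = 0.01461

z* = 1.282
Margin = z* · SE = 1.282 · 0.01461 = 0.0187

CI: 0.450 ± 0.0187 = (0.431, 0.469)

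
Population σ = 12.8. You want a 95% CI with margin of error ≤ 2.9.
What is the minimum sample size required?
n ≥ 75

For margin E ≤ 2.9:
n ≥ (z* · σ / E)²
n ≥ (1.960 · 12.8 / 2.9)²
n ≥ 74.84

Minimum n = 75 (rounding up)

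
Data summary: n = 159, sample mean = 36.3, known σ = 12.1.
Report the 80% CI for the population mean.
(35.07, 37.53)

z-interval (σ known):
z* = 1.282 for 80% confidence

Margin of error = z* · σ/√n = 1.282 · 12.1/√159 = 1.23

CI: (36.3 - 1.23, 36.3 + 1.23) = (35.07, 37.53)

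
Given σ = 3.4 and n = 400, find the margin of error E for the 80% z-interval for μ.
Margin of error = 0.22

Margin of error = z* · σ/√n
= 1.282 · 3.4/√400
= 1.282 · 3.4/20.0000
= 0.22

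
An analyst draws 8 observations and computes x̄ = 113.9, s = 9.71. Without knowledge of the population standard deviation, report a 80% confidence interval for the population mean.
(109.04, 118.76)

t-interval (σ unknown):
df = n - 1 = 7
t* = 1.415 for 80% confidence

Margin of error = t* · s/√n = 1.415 · 9.71/√8 = 4.86

CI: (109.04, 118.76)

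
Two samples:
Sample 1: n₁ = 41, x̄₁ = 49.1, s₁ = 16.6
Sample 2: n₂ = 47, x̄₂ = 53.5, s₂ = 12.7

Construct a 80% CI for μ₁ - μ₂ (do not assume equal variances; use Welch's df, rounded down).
(-8.52, -0.28)

Difference: x̄₁ - x̄₂ = -4.40
SE = √(s₁²/n₁ + s₂²/n₂) = √(16.6²/41 + 12.7²/47) = 3.1863
df = 74.41 → 74 (Welch–Satterthwaite, rounded down)
t* = 1.293

CI: -4.40 ± 1.293 · 3.1863 = -4.40 ± 4.12 = (-8.52, -0.28)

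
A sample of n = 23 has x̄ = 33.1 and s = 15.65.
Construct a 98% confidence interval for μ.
(24.92, 41.28)

t-interval (σ unknown):
df = n - 1 = 22
t* = 2.508 for 98% confidence

Margin of error = t* · s/√n = 2.508 · 15.65/√23 = 8.18

CI: (24.92, 41.28)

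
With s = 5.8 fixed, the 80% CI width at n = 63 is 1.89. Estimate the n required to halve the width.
n ≈ 252

CI width ∝ 1/√n
To reduce width by factor 2, need √n to grow by 2 → need 2² = 4 times as many samples.

Current: n = 63, width = 1.89
New: n = 252, width ≈ 0.94

Width reduced by factor of 1.89/0.94 = 2.01.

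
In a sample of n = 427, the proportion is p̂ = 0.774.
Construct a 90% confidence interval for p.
(0.741, 0.807)

Proportion CI:
SE = √(p̂(1-p̂)/n) = √(0.774 · 0.226 / 427) = 0.02024

z* = 1.645
Margin = z* · SE = 1.645 · 0.02024 = 0.0333

CI: 0.774 ± 0.0333 = (0.741, 0.807)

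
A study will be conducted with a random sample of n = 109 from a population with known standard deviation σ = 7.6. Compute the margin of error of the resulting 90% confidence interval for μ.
Margin of error = 1.20

Margin of error = z* · σ/√n
= 1.645 · 7.6/√109
= 1.645 · 7.6/10.4403
= 1.20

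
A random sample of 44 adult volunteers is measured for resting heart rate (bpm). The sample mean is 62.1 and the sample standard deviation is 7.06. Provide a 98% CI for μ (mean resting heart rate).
(59.53, 64.67)

t-interval (σ unknown):
df = n - 1 = 43
t* = 2.416 for 98% confidence

Margin of error = t* · s/√n = 2.416 · 7.06/√44 = 2.57

CI: (59.53, 64.67)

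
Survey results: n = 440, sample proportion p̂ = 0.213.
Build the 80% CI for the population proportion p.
(0.188, 0.238)

Proportion CI:
SE = √(p̂(1-p̂)/n) = √(0.213 · 0.787 / 440) = 0.01952

z* = 1.282
Margin = z* · SE = 1.282 · 0.01952 = 0.0250

CI: 0.213 ± 0.0250 = (0.188, 0.238)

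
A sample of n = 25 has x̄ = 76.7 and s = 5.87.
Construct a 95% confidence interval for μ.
(74.28, 79.12)

t-interval (σ unknown):
df = n - 1 = 24
t* = 2.064 for 95% confidence

Margin of error = t* · s/√n = 2.064 · 5.87/√25 = 2.42

CI: (74.28, 79.12)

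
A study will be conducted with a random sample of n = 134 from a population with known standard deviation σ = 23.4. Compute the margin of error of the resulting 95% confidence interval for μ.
Margin of error = 3.96

Margin of error = z* · σ/√n
= 1.960 · 23.4/√134
= 1.960 · 23.4/11.5758
= 3.96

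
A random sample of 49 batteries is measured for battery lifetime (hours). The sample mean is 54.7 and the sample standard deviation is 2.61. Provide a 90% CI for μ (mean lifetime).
(54.07, 55.33)

t-interval (σ unknown):
df = n - 1 = 48
t* = 1.677 for 90% confidence

Margin of error = t* · s/√n = 1.677 · 2.61/√49 = 0.63

CI: (54.07, 55.33)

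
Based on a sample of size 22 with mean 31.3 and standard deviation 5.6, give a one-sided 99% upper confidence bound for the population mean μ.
μ ≤ 34.31

Upper bound (one-sided):
t* = 2.518 (one-sided for 99%)
Upper bound = x̄ + t* · s/√n = 31.3 + 2.518 · 5.6/√22 = 34.31

We are 99% confident that μ ≤ 34.31.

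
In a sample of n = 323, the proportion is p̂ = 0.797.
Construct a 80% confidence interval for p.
(0.768, 0.826)

Proportion CI:
SE = √(p̂(1-p̂)/n) = √(0.797 · 0.203 / 323) = 0.02238

z* = 1.282
Margin = z* · SE = 1.282 · 0.02238 = 0.0287

CI: 0.797 ± 0.0287 = (0.768, 0.826)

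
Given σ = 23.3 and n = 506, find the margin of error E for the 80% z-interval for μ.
Margin of error = 1.33

Margin of error = z* · σ/√n
= 1.282 · 23.3/√506
= 1.282 · 23.3/22.4944
= 1.33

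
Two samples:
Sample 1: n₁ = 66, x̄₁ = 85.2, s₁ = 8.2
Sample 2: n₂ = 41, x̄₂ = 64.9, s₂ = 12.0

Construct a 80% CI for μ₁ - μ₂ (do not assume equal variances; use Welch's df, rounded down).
(17.54, 23.06)

Difference: x̄₁ - x̄₂ = 20.30
SE = √(s₁²/n₁ + s₂²/n₂) = √(8.2²/66 + 12.0²/41) = 2.1286
df = 63.29 → 63 (Welch–Satterthwaite, rounded down)
t* = 1.295

CI: 20.30 ± 1.295 · 2.1286 = 20.30 ± 2.76 = (17.54, 23.06)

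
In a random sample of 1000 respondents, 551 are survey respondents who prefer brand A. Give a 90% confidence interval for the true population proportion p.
(0.525, 0.577)

Proportion CI:
p̂ = 551/1000 = 0.55100
SE = √(p̂(1-p̂)/n) = √(0.55100 · 0.44900 / 1000) = 0.01573

z* = 1.645
Margin = z* · SE = 1.645 · 0.01573 = 0.0259

CI: 0.55100 ± 0.0259 = (0.525, 0.577)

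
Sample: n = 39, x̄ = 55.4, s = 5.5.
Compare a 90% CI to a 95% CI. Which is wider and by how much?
95% CI is wider by 0.60

df = 38
90% CI: t* = 1.686, (53.92, 56.88), width = 2 · t* · s/√n = 2.97
95% CI: t* = 2.024, (53.62, 57.18), width = 2 · t* · s/√n = 3.57

The 95% CI is wider by 3.57 - 2.97 = 0.60.
Higher confidence requires a wider interval.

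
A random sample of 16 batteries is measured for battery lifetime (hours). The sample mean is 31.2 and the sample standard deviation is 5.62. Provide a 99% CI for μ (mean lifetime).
(27.06, 35.34)

t-interval (σ unknown):
df = n - 1 = 15
t* = 2.947 for 99% confidence

Margin of error = t* · s/√n = 2.947 · 5.62/√16 = 4.14

CI: (27.06, 35.34)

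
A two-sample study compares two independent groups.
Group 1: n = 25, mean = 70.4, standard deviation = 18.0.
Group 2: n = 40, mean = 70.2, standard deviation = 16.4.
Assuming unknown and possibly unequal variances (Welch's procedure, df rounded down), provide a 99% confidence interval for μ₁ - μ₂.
(-11.71, 12.11)

Difference: x̄₁ - x̄₂ = 0.20
SE = √(s₁²/n₁ + s₂²/n₂) = √(18.0²/25 + 16.4²/40) = 4.4367
df = 47.50 → 47 (Welch–Satterthwaite, rounded down)
t* = 2.685

CI: 0.20 ± 2.685 · 4.4367 = 0.20 ± 11.91 = (-11.71, 12.11)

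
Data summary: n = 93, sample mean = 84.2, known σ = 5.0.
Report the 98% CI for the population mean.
(82.99, 85.41)

z-interval (σ known):
z* = 2.326 for 98% confidence

Margin of error = z* · σ/√n = 2.326 · 5.0/√93 = 1.21

CI: (84.2 - 1.21, 84.2 + 1.21) = (82.99, 85.41)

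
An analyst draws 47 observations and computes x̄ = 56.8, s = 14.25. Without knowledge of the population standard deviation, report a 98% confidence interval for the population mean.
(51.79, 61.81)

t-interval (σ unknown):
df = n - 1 = 46
t* = 2.410 for 98% confidence

Margin of error = t* · s/√n = 2.410 · 14.25/√47 = 5.01

CI: (51.79, 61.81)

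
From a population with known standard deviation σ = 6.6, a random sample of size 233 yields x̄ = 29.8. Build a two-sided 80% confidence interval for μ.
(29.25, 30.35)

z-interval (σ known):
z* = 1.282 for 80% confidence

Margin of error = z* · σ/√n = 1.282 · 6.6/√233 = 0.55

CI: (29.8 - 0.55, 29.8 + 0.55) = (29.25, 30.35)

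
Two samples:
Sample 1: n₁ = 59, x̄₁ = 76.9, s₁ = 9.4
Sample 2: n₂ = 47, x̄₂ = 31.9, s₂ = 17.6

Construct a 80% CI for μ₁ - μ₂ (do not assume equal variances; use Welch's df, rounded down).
(41.32, 48.68)

Difference: x̄₁ - x̄₂ = 45.00
SE = √(s₁²/n₁ + s₂²/n₂) = √(9.4²/59 + 17.6²/47) = 2.8440
df = 66.56 → 66 (Welch–Satterthwaite, rounded down)
t* = 1.295

CI: 45.00 ± 1.295 · 2.8440 = 45.00 ± 3.68 = (41.32, 48.68)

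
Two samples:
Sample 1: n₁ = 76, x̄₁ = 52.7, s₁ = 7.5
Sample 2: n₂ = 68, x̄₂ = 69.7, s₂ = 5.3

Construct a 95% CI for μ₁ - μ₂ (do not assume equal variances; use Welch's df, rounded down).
(-19.12, -14.88)

Difference: x̄₁ - x̄₂ = -17.00
SE = √(s₁²/n₁ + s₂²/n₂) = √(7.5²/76 + 5.3²/68) = 1.0739
df = 135.01 → 135 (Welch–Satterthwaite, rounded down)
t* = 1.978

CI: -17.00 ± 1.978 · 1.0739 = -17.00 ± 2.12 = (-19.12, -14.88)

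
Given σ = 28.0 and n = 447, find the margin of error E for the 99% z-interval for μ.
Margin of error = 3.41

Margin of error = z* · σ/√n
= 2.576 · 28.0/√447
= 2.576 · 28.0/21.1424
= 3.41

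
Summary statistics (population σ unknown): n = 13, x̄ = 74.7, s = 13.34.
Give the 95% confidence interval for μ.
(66.64, 82.76)

t-interval (σ unknown):
df = n - 1 = 12
t* = 2.179 for 95% confidence

Margin of error = t* · s/√n = 2.179 · 13.34/√13 = 8.06

CI: (66.64, 82.76)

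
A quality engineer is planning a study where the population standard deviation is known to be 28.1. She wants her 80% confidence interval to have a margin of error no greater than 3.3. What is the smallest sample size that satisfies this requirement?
n ≥ 120

For margin E ≤ 3.3:
n ≥ (z* · σ / E)²
n ≥ (1.282 · 28.1 / 3.3)²
n ≥ 119.17

Minimum n = 120 (rounding up)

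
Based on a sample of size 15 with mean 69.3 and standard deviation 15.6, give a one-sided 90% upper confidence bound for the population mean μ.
μ ≤ 74.72

Upper bound (one-sided):
t* = 1.345 (one-sided for 90%)
Upper bound = x̄ + t* · s/√n = 69.3 + 1.345 · 15.6/√15 = 74.72

We are 90% confident that μ ≤ 74.72.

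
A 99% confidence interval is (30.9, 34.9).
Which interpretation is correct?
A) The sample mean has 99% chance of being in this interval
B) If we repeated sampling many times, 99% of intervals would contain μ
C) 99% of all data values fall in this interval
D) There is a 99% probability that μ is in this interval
B

A) Wrong — x̄ is observed and sits in the interval by construction.
B) Correct — this is the frequentist long-run coverage interpretation.
C) Wrong — a CI is about the parameter μ, not individual data values.
D) Wrong — μ is fixed; the randomness lives in the interval, not in μ.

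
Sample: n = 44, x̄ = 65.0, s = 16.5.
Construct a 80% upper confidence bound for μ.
μ ≤ 67.11

Upper bound (one-sided):
t* = 0.850 (one-sided for 80%)
Upper bound = x̄ + t* · s/√n = 65.0 + 0.850 · 16.5/√44 = 67.11

We are 80% confident that μ ≤ 67.11.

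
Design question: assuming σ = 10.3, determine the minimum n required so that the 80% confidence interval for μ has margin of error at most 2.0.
n ≥ 44

For margin E ≤ 2.0:
n ≥ (z* · σ / E)²
n ≥ (1.282 · 10.3 / 2.0)²
n ≥ 43.59

Minimum n = 44 (rounding up)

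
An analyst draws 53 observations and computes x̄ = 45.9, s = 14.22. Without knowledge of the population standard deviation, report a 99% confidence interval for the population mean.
(40.68, 51.12)

t-interval (σ unknown):
df = n - 1 = 52
t* = 2.674 for 99% confidence

Margin of error = t* · s/√n = 2.674 · 14.22/√53 = 5.22

CI: (40.68, 51.12)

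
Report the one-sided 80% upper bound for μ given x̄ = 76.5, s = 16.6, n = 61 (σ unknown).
μ ≤ 78.30

Upper bound (one-sided):
t* = 0.848 (one-sided for 80%)
Upper bound = x̄ + t* · s/√n = 76.5 + 0.848 · 16.6/√61 = 78.30

We are 80% confident that μ ≤ 78.30.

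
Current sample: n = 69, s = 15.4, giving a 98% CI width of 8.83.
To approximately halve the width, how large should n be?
n ≈ 276

CI width ∝ 1/√n
To reduce width by factor 2, need √n to grow by 2 → need 2² = 4 times as many samples.

Current: n = 69, width = 8.83
New: n = 276, width ≈ 4.34

Width reduced by factor of 8.83/4.34 = 2.03.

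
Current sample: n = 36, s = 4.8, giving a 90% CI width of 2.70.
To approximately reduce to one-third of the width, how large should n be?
n ≈ 324

CI width ∝ 1/√n
To reduce width by factor 3, need √n to grow by 3 → need 3² = 9 times as many samples.

Current: n = 36, width = 2.70
New: n = 324, width ≈ 0.88

Width reduced by factor of 2.70/0.88 = 3.07.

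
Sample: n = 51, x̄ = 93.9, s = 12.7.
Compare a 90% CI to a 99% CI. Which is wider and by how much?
99% CI is wider by 3.56

df = 50
90% CI: t* = 1.676, (90.92, 96.88), width = 2 · t* · s/√n = 5.96
99% CI: t* = 2.678, (89.14, 98.66), width = 2 · t* · s/√n = 9.52

The 99% CI is wider by 9.52 - 5.96 = 3.56.
Higher confidence requires a wider interval.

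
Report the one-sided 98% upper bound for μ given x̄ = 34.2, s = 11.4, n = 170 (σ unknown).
μ ≤ 36.01

Upper bound (one-sided):
t* = 2.070 (one-sided for 98%)
Upper bound = x̄ + t* · s/√n = 34.2 + 2.070 · 11.4/√170 = 36.01

We are 98% confident that μ ≤ 36.01.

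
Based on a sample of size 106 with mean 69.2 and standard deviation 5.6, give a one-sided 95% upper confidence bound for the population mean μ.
μ ≤ 70.10

Upper bound (one-sided):
t* = 1.659 (one-sided for 95%)
Upper bound = x̄ + t* · s/√n = 69.2 + 1.659 · 5.6/√106 = 70.10

We are 95% confident that μ ≤ 70.10.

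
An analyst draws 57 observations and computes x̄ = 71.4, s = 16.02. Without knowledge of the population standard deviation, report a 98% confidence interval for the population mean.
(66.32, 76.48)

t-interval (σ unknown):
df = n - 1 = 56
t* = 2.395 for 98% confidence

Margin of error = t* · s/√n = 2.395 · 16.02/√57 = 5.08

CI: (66.32, 76.48)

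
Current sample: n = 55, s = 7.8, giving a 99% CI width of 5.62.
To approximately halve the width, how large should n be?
n ≈ 220

CI width ∝ 1/√n
To reduce width by factor 2, need √n to grow by 2 → need 2² = 4 times as many samples.

Current: n = 55, width = 5.62
New: n = 220, width ≈ 2.73

Width reduced by factor of 5.62/2.73 = 2.06.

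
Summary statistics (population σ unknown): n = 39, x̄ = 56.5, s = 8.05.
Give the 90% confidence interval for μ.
(54.33, 58.67)

t-interval (σ unknown):
df = n - 1 = 38
t* = 1.686 for 90% confidence

Margin of error = t* · s/√n = 1.686 · 8.05/√39 = 2.17

CI: (54.33, 58.67)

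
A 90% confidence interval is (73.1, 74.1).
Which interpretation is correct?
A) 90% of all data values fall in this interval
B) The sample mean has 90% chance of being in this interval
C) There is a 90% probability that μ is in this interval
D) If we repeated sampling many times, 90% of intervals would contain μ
D

A) Wrong — a CI is about the parameter μ, not individual data values.
B) Wrong — x̄ is observed and sits in the interval by construction.
C) Wrong — μ is fixed; the randomness lives in the interval, not in μ.
D) Correct — this is the frequentist long-run coverage interpretation.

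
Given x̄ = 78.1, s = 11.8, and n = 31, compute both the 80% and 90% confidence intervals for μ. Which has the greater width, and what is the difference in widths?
90% CI is wider by 1.64

df = 30
80% CI: t* = 1.310, (75.32, 80.88), width = 2 · t* · s/√n = 5.55
90% CI: t* = 1.697, (74.50, 81.70), width = 2 · t* · s/√n = 7.19

The 90% CI is wider by 7.19 - 5.55 = 1.64.
Higher confidence requires a wider interval.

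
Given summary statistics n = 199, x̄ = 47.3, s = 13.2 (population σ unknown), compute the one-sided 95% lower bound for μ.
μ ≥ 45.75

Lower bound (one-sided):
t* = 1.653 (one-sided for 95%)
Lower bound = x̄ - t* · s/√n = 47.3 - 1.653 · 13.2/√199 = 45.75

We are 95% confident that μ ≥ 45.75.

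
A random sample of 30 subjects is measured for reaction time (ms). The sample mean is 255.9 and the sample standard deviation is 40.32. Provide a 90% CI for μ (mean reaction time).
(243.39, 268.41)

t-interval (σ unknown):
df = n - 1 = 29
t* = 1.699 for 90% confidence

Margin of error = t* · s/√n = 1.699 · 40.32/√30 = 12.51

CI: (243.39, 268.41)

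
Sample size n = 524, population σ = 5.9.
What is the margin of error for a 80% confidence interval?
Margin of error = 0.33

Margin of error = z* · σ/√n
= 1.282 · 5.9/√524
= 1.282 · 5.9/22.8910
= 0.33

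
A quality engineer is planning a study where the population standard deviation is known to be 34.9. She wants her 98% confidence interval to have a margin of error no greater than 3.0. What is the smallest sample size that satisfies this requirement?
n ≥ 733

For margin E ≤ 3.0:
n ≥ (z* · σ / E)²
n ≥ (2.326 · 34.9 / 3.0)²
n ≥ 732.20

Minimum n = 733 (rounding up)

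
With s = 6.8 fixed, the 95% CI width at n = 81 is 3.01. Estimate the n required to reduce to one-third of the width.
n ≈ 729

CI width ∝ 1/√n
To reduce width by factor 3, need √n to grow by 3 → need 3² = 9 times as many samples.

Current: n = 81, width = 3.01
New: n = 729, width ≈ 0.99

Width reduced by factor of 3.01/0.99 = 3.04.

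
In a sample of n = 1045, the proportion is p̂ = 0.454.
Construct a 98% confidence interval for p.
(0.418, 0.490)

Proportion CI:
SE = √(p̂(1-p̂)/n) = √(0.454 · 0.546 / 1045) = 0.01540

z* = 2.326
Margin = z* · SE = 2.326 · 0.01540 = 0.0358

CI: 0.454 ± 0.0358 = (0.418, 0.490)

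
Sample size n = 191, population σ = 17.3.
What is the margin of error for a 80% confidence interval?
Margin of error = 1.60

Margin of error = z* · σ/√n
= 1.282 · 17.3/√191
= 1.282 · 17.3/13.8203
= 1.60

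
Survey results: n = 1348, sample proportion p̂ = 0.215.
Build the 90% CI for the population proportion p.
(0.197, 0.233)

Proportion CI:
SE = √(p̂(1-p̂)/n) = √(0.215 · 0.785 / 1348) = 0.01119

z* = 1.645
Margin = z* · SE = 1.645 · 0.01119 = 0.0184

CI: 0.215 ± 0.0184 = (0.197, 0.233)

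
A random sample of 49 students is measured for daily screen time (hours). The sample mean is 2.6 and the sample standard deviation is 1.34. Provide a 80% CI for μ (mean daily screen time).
(2.35, 2.85)

t-interval (σ unknown):
df = n - 1 = 48
t* = 1.299 for 80% confidence

Margin of error = t* · s/√n = 1.299 · 1.34/√49 = 0.25

CI: (2.35, 2.85)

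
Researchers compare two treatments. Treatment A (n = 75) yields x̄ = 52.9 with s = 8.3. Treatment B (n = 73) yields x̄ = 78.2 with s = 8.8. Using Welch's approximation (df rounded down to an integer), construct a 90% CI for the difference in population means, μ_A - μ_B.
(-27.63, -22.97)

Difference: x̄₁ - x̄₂ = -25.30
SE = √(s₁²/n₁ + s₂²/n₂) = √(8.3²/75 + 8.8²/73) = 1.4069
df = 144.94 → 144 (Welch–Satterthwaite, rounded down)
t* = 1.656

CI: -25.30 ± 1.656 · 1.4069 = -25.30 ± 2.33 = (-27.63, -22.97)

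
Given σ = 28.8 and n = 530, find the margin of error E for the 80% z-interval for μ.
Margin of error = 1.60

Margin of error = z* · σ/√n
= 1.282 · 28.8/√530
= 1.282 · 28.8/23.0217
= 1.60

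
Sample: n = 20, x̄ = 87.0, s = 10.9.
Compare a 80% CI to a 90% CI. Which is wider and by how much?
90% CI is wider by 1.96

df = 19
80% CI: t* = 1.328, (83.76, 90.24), width = 2 · t* · s/√n = 6.47
90% CI: t* = 1.729, (82.79, 91.21), width = 2 · t* · s/√n = 8.43

The 90% CI is wider by 8.43 - 6.47 = 1.96.
Higher confidence requires a wider interval.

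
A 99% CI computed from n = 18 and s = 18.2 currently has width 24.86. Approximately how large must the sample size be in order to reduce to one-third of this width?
n ≈ 162

CI width ∝ 1/√n
To reduce width by factor 3, need √n to grow by 3 → need 3² = 9 times as many samples.

Current: n = 18, width = 24.86
New: n = 162, width ≈ 7.46

Width reduced by factor of 24.86/7.46 = 3.33.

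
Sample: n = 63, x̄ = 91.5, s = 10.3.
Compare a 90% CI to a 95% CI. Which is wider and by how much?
95% CI is wider by 0.86

df = 62
90% CI: t* = 1.670, (89.33, 93.67), width = 2 · t* · s/√n = 4.33
95% CI: t* = 1.999, (88.91, 94.09), width = 2 · t* · s/√n = 5.19

The 95% CI is wider by 5.19 - 4.33 = 0.86.
Higher confidence requires a wider interval.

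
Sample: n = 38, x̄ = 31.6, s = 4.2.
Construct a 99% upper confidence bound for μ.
μ ≤ 33.26

Upper bound (one-sided):
t* = 2.431 (one-sided for 99%)
Upper bound = x̄ + t* · s/√n = 31.6 + 2.431 · 4.2/√38 = 33.26

We are 99% confident that μ ≤ 33.26.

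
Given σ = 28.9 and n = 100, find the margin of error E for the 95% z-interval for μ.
Margin of error = 5.66

Margin of error = z* · σ/√n
= 1.960 · 28.9/√100
= 1.960 · 28.9/10.0000
= 5.66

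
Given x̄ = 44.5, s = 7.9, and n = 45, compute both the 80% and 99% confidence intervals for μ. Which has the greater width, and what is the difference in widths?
99% CI is wider by 3.28

df = 44
80% CI: t* = 1.301, (42.97, 46.03), width = 2 · t* · s/√n = 3.06
99% CI: t* = 2.692, (41.33, 47.67), width = 2 · t* · s/√n = 6.34

The 99% CI is wider by 6.34 - 3.06 = 3.28.
Higher confidence requires a wider interval.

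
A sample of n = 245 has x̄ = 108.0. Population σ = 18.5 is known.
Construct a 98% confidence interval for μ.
(105.25, 110.75)

z-interval (σ known):
z* = 2.326 for 98% confidence

Margin of error = z* · σ/√n = 2.326 · 18.5/√245 = 2.75

CI: (108.0 - 2.75, 108.0 + 2.75) = (105.25, 110.75)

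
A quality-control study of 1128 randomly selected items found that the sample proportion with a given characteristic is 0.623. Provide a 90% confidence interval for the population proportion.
(0.599, 0.647)

Proportion CI:
SE = √(p̂(1-p̂)/n) = √(0.623 · 0.377 / 1128) = 0.01443

z* = 1.645
Margin = z* · SE = 1.645 · 0.01443 = 0.0237

CI: 0.623 ± 0.0237 = (0.599, 0.647)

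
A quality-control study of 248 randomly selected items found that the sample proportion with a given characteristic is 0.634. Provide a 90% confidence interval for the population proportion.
(0.584, 0.684)

Proportion CI:
SE = √(p̂(1-p̂)/n) = √(0.634 · 0.366 / 248) = 0.03059

z* = 1.645
Margin = z* · SE = 1.645 · 0.03059 = 0.0503

CI: 0.634 ± 0.0503 = (0.584, 0.684)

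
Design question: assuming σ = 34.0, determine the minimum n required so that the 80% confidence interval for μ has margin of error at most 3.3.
n ≥ 175

For margin E ≤ 3.3:
n ≥ (z* · σ / E)²
n ≥ (1.282 · 34.0 / 3.3)²
n ≥ 174.46

Minimum n = 175 (rounding up)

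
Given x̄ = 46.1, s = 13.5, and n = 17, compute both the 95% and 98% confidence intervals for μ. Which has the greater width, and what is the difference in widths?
98% CI is wider by 3.03

df = 16
95% CI: t* = 2.120, (39.16, 53.04), width = 2 · t* · s/√n = 13.88
98% CI: t* = 2.583, (37.64, 54.56), width = 2 · t* · s/√n = 16.91

The 98% CI is wider by 16.91 - 13.88 = 3.03.
Higher confidence requires a wider interval.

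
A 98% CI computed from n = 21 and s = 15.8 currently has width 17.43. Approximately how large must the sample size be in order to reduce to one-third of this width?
n ≈ 189

CI width ∝ 1/√n
To reduce width by factor 3, need √n to grow by 3 → need 3² = 9 times as many samples.

Current: n = 21, width = 17.43
New: n = 189, width ≈ 5.39

Width reduced by factor of 17.43/5.39 = 3.23.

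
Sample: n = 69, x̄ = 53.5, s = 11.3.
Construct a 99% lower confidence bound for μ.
μ ≥ 50.26

Lower bound (one-sided):
t* = 2.382 (one-sided for 99%)
Lower bound = x̄ - t* · s/√n = 53.5 - 2.382 · 11.3/√69 = 50.26

We are 99% confident that μ ≥ 50.26.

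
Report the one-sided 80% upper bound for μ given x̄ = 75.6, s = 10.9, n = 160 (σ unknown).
μ ≤ 76.33

Upper bound (one-sided):
t* = 0.844 (one-sided for 80%)
Upper bound = x̄ + t* · s/√n = 75.6 + 0.844 · 10.9/√160 = 76.33

We are 80% confident that μ ≤ 76.33.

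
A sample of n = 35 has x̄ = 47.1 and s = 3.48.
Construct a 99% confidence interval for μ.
(45.50, 48.70)

t-interval (σ unknown):
df = n - 1 = 34
t* = 2.728 for 99% confidence

Margin of error = t* · s/√n = 2.728 · 3.48/√35 = 1.60

CI: (45.50, 48.70)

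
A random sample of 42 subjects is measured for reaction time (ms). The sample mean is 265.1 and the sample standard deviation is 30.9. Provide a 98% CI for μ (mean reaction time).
(253.56, 276.64)

t-interval (σ unknown):
df = n - 1 = 41
t* = 2.421 for 98% confidence

Margin of error = t* · s/√n = 2.421 · 30.9/√42 = 11.54

CI: (253.56, 276.64)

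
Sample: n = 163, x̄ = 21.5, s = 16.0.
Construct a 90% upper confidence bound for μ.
μ ≤ 23.11

Upper bound (one-sided):
t* = 1.287 (one-sided for 90%)
Upper bound = x̄ + t* · s/√n = 21.5 + 1.287 · 16.0/√163 = 23.11

We are 90% confident that μ ≤ 23.11.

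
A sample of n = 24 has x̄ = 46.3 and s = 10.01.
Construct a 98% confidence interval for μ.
(41.19, 51.41)

t-interval (σ unknown):
df = n - 1 = 23
t* = 2.500 for 98% confidence

Margin of error = t* · s/√n = 2.500 · 10.01/√24 = 5.11

CI: (41.19, 51.41)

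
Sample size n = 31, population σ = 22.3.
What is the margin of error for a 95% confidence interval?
Margin of error = 7.85

Margin of error = z* · σ/√n
= 1.960 · 22.3/√31
= 1.960 · 22.3/5.5678
= 7.85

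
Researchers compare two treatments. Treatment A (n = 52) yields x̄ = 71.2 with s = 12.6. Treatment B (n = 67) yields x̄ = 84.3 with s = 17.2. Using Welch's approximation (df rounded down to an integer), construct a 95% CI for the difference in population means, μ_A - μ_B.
(-18.51, -7.69)

Difference: x̄₁ - x̄₂ = -13.10
SE = √(s₁²/n₁ + s₂²/n₂) = √(12.6²/52 + 17.2²/67) = 2.7329
df = 116.65 → 116 (Welch–Satterthwaite, rounded down)
t* = 1.981

CI: -13.10 ± 1.981 · 2.7329 = -13.10 ± 5.41 = (-18.51, -7.69)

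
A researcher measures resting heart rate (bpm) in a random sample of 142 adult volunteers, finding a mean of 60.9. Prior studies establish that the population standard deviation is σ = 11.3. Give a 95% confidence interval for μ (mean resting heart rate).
(59.04, 62.76)

z-interval (σ known):
z* = 1.960 for 95% confidence

Margin of error = z* · σ/√n = 1.960 · 11.3/√142 = 1.86

CI: (60.9 - 1.86, 60.9 + 1.86) = (59.04, 62.76)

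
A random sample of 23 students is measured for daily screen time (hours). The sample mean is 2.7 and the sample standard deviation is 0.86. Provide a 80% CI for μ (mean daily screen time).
(2.46, 2.94)

t-interval (σ unknown):
df = n - 1 = 22
t* = 1.321 for 80% confidence

Margin of error = t* · s/√n = 1.321 · 0.86/√23 = 0.24

CI: (2.46, 2.94)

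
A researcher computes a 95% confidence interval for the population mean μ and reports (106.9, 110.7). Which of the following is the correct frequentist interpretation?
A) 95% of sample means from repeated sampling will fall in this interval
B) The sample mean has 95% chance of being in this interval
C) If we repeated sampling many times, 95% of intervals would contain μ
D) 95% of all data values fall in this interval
C

A) Wrong — coverage applies to intervals containing μ, not to future x̄ values.
B) Wrong — x̄ is observed and sits in the interval by construction.
C) Correct — this is the frequentist long-run coverage interpretation.
D) Wrong — a CI is about the parameter μ, not individual data values.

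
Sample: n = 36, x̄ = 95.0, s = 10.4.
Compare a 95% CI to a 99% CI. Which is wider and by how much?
99% CI is wider by 2.40

df = 35
95% CI: t* = 2.030, (91.48, 98.52), width = 2 · t* · s/√n = 7.04
99% CI: t* = 2.724, (90.28, 99.72), width = 2 · t* · s/√n = 9.44

The 99% CI is wider by 9.44 - 7.04 = 2.40.
Higher confidence requires a wider interval.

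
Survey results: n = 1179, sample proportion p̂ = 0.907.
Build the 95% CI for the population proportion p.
(0.890, 0.924)

Proportion CI:
SE = √(p̂(1-p̂)/n) = √(0.907 · 0.093 / 1179) = 0.00846

z* = 1.960
Margin = z* · SE = 1.960 · 0.00846 = 0.0166

CI: 0.907 ± 0.0166 = (0.890, 0.924)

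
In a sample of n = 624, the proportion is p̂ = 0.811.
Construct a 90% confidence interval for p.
(0.785, 0.837)

Proportion CI:
SE = √(p̂(1-p̂)/n) = √(0.811 · 0.189 / 624) = 0.01567

z* = 1.645
Margin = z* · SE = 1.645 · 0.01567 = 0.0258

CI: 0.811 ± 0.0258 = (0.785, 0.837)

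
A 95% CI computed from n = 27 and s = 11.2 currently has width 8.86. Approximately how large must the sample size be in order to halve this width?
n ≈ 108

CI width ∝ 1/√n
To reduce width by factor 2, need √n to grow by 2 → need 2² = 4 times as many samples.

Current: n = 27, width = 8.86
New: n = 108, width ≈ 4.27

Width reduced by factor of 8.86/4.27 = 2.07.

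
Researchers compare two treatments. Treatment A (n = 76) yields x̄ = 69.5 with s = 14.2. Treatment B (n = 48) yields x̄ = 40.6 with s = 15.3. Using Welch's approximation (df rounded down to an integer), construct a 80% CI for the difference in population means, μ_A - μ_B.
(25.36, 32.44)

Difference: x̄₁ - x̄₂ = 28.90
SE = √(s₁²/n₁ + s₂²/n₂) = √(14.2²/76 + 15.3²/48) = 2.7441
df = 94.52 → 94 (Welch–Satterthwaite, rounded down)
t* = 1.291

CI: 28.90 ± 1.291 · 2.7441 = 28.90 ± 3.54 = (25.36, 32.44)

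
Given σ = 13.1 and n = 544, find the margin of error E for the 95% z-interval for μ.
Margin of error = 1.10

Margin of error = z* · σ/√n
= 1.960 · 13.1/√544
= 1.960 · 13.1/23.3238
= 1.10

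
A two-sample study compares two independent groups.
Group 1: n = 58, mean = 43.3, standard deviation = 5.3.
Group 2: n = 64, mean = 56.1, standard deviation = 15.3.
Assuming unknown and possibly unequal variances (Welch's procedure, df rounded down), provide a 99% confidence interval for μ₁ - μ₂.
(-18.17, -7.43)

Difference: x̄₁ - x̄₂ = -12.80
SE = √(s₁²/n₁ + s₂²/n₂) = √(5.3²/58 + 15.3²/64) = 2.0352
df = 79.25 → 79 (Welch–Satterthwaite, rounded down)
t* = 2.640

CI: -12.80 ± 2.640 · 2.0352 = -12.80 ± 5.37 = (-18.17, -7.43)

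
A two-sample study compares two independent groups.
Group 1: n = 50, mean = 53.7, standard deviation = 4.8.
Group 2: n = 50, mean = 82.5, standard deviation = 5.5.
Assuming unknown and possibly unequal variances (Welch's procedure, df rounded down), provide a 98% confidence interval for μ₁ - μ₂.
(-31.24, -26.36)

Difference: x̄₁ - x̄₂ = -28.80
SE = √(s₁²/n₁ + s₂²/n₂) = √(4.8²/50 + 5.5²/50) = 1.0324
df = 96.24 → 96 (Welch–Satterthwaite, rounded down)
t* = 2.366

CI: -28.80 ± 2.366 · 1.0324 = -28.80 ± 2.44 = (-31.24, -26.36)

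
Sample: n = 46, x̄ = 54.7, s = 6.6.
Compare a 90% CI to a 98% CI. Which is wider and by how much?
98% CI is wider by 1.42

df = 45
90% CI: t* = 1.679, (53.07, 56.33), width = 2 · t* · s/√n = 3.27
98% CI: t* = 2.412, (52.35, 57.05), width = 2 · t* · s/√n = 4.69

The 98% CI is wider by 4.69 - 3.27 = 1.42.
Higher confidence requires a wider interval.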